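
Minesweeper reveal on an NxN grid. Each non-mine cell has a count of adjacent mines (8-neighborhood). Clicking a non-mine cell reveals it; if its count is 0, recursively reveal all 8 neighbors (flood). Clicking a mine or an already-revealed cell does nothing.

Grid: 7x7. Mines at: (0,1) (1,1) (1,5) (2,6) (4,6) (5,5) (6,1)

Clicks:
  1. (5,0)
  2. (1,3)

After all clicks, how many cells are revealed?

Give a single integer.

Answer: 32

Derivation:
Click 1 (5,0) count=1: revealed 1 new [(5,0)] -> total=1
Click 2 (1,3) count=0: revealed 31 new [(0,2) (0,3) (0,4) (1,2) (1,3) (1,4) (2,0) (2,1) (2,2) (2,3) (2,4) (2,5) (3,0) (3,1) (3,2) (3,3) (3,4) (3,5) (4,0) (4,1) (4,2) (4,3) (4,4) (4,5) (5,1) (5,2) (5,3) (5,4) (6,2) (6,3) (6,4)] -> total=32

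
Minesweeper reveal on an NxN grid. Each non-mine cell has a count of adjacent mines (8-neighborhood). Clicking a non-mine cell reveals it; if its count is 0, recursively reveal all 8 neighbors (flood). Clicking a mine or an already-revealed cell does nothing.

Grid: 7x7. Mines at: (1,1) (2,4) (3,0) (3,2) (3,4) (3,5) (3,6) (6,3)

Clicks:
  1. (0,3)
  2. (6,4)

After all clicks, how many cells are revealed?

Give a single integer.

Answer: 13

Derivation:
Click 1 (0,3) count=0: revealed 12 new [(0,2) (0,3) (0,4) (0,5) (0,6) (1,2) (1,3) (1,4) (1,5) (1,6) (2,5) (2,6)] -> total=12
Click 2 (6,4) count=1: revealed 1 new [(6,4)] -> total=13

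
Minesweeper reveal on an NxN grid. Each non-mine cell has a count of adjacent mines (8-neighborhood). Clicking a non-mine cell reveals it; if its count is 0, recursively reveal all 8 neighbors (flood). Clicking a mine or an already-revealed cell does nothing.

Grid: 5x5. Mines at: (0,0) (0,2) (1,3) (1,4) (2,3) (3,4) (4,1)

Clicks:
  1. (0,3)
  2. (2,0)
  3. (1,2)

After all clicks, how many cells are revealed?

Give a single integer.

Click 1 (0,3) count=3: revealed 1 new [(0,3)] -> total=1
Click 2 (2,0) count=0: revealed 9 new [(1,0) (1,1) (1,2) (2,0) (2,1) (2,2) (3,0) (3,1) (3,2)] -> total=10
Click 3 (1,2) count=3: revealed 0 new [(none)] -> total=10

Answer: 10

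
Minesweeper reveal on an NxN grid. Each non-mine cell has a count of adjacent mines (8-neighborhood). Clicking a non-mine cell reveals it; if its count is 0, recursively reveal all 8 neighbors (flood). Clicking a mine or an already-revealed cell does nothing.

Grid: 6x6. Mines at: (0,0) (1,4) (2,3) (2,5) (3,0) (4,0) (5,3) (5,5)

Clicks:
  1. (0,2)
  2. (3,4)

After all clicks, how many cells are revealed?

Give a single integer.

Answer: 7

Derivation:
Click 1 (0,2) count=0: revealed 6 new [(0,1) (0,2) (0,3) (1,1) (1,2) (1,3)] -> total=6
Click 2 (3,4) count=2: revealed 1 new [(3,4)] -> total=7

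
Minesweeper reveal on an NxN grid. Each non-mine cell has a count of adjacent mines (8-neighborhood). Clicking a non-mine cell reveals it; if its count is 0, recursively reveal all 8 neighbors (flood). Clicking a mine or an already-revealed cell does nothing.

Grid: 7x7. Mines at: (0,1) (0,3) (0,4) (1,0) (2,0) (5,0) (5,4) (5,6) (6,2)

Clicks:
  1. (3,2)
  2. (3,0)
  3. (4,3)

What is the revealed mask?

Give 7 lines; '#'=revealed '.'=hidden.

Answer: .....##
.######
.######
#######
.######
.###...
.......

Derivation:
Click 1 (3,2) count=0: revealed 29 new [(0,5) (0,6) (1,1) (1,2) (1,3) (1,4) (1,5) (1,6) (2,1) (2,2) (2,3) (2,4) (2,5) (2,6) (3,1) (3,2) (3,3) (3,4) (3,5) (3,6) (4,1) (4,2) (4,3) (4,4) (4,5) (4,6) (5,1) (5,2) (5,3)] -> total=29
Click 2 (3,0) count=1: revealed 1 new [(3,0)] -> total=30
Click 3 (4,3) count=1: revealed 0 new [(none)] -> total=30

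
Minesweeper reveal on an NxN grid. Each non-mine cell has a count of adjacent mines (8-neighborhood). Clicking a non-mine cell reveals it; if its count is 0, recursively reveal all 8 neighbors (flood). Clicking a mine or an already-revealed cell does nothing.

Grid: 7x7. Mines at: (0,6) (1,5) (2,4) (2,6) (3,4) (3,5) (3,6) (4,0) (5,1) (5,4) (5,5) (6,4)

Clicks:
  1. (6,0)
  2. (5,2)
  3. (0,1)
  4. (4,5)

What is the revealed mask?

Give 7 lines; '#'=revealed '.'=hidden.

Answer: #####..
#####..
####...
####...
.###.#.
..#....
#......

Derivation:
Click 1 (6,0) count=1: revealed 1 new [(6,0)] -> total=1
Click 2 (5,2) count=1: revealed 1 new [(5,2)] -> total=2
Click 3 (0,1) count=0: revealed 21 new [(0,0) (0,1) (0,2) (0,3) (0,4) (1,0) (1,1) (1,2) (1,3) (1,4) (2,0) (2,1) (2,2) (2,3) (3,0) (3,1) (3,2) (3,3) (4,1) (4,2) (4,3)] -> total=23
Click 4 (4,5) count=5: revealed 1 new [(4,5)] -> total=24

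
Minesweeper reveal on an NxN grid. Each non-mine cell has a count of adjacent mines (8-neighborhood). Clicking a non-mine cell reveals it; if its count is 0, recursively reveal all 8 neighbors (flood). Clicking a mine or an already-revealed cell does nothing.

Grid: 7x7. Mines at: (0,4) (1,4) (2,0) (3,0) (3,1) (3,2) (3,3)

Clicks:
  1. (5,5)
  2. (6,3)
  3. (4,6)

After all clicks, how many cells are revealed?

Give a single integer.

Answer: 31

Derivation:
Click 1 (5,5) count=0: revealed 31 new [(0,5) (0,6) (1,5) (1,6) (2,4) (2,5) (2,6) (3,4) (3,5) (3,6) (4,0) (4,1) (4,2) (4,3) (4,4) (4,5) (4,6) (5,0) (5,1) (5,2) (5,3) (5,4) (5,5) (5,6) (6,0) (6,1) (6,2) (6,3) (6,4) (6,5) (6,6)] -> total=31
Click 2 (6,3) count=0: revealed 0 new [(none)] -> total=31
Click 3 (4,6) count=0: revealed 0 new [(none)] -> total=31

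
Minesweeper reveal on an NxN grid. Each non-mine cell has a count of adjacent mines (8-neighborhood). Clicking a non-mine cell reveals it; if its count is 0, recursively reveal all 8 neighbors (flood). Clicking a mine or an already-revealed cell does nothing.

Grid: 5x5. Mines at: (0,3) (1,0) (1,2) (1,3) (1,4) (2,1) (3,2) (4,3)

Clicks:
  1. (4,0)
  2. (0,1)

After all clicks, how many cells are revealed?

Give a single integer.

Click 1 (4,0) count=0: revealed 4 new [(3,0) (3,1) (4,0) (4,1)] -> total=4
Click 2 (0,1) count=2: revealed 1 new [(0,1)] -> total=5

Answer: 5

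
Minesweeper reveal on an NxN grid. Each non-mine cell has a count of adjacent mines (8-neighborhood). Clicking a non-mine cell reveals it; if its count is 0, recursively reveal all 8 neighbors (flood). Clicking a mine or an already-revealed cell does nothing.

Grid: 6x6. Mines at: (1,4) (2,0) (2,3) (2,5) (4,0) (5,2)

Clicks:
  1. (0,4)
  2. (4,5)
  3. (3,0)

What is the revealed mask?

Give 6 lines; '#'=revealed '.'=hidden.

Answer: ....#.
......
......
#..###
...###
...###

Derivation:
Click 1 (0,4) count=1: revealed 1 new [(0,4)] -> total=1
Click 2 (4,5) count=0: revealed 9 new [(3,3) (3,4) (3,5) (4,3) (4,4) (4,5) (5,3) (5,4) (5,5)] -> total=10
Click 3 (3,0) count=2: revealed 1 new [(3,0)] -> total=11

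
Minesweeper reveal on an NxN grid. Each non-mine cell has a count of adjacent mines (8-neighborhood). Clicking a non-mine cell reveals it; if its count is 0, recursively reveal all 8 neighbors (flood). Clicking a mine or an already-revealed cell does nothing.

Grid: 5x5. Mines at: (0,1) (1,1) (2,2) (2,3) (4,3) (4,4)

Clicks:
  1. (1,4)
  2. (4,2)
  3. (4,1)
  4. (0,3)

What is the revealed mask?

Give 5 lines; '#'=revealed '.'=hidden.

Click 1 (1,4) count=1: revealed 1 new [(1,4)] -> total=1
Click 2 (4,2) count=1: revealed 1 new [(4,2)] -> total=2
Click 3 (4,1) count=0: revealed 7 new [(2,0) (2,1) (3,0) (3,1) (3,2) (4,0) (4,1)] -> total=9
Click 4 (0,3) count=0: revealed 5 new [(0,2) (0,3) (0,4) (1,2) (1,3)] -> total=14

Answer: ..###
..###
##...
###..
###..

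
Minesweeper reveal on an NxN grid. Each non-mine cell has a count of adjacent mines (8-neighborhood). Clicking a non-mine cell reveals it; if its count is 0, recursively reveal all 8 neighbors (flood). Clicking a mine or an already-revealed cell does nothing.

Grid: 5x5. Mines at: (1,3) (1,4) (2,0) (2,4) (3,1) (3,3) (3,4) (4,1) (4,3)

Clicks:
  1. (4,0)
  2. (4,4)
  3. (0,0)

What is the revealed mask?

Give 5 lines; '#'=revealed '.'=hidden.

Answer: ###..
###..
.....
.....
#...#

Derivation:
Click 1 (4,0) count=2: revealed 1 new [(4,0)] -> total=1
Click 2 (4,4) count=3: revealed 1 new [(4,4)] -> total=2
Click 3 (0,0) count=0: revealed 6 new [(0,0) (0,1) (0,2) (1,0) (1,1) (1,2)] -> total=8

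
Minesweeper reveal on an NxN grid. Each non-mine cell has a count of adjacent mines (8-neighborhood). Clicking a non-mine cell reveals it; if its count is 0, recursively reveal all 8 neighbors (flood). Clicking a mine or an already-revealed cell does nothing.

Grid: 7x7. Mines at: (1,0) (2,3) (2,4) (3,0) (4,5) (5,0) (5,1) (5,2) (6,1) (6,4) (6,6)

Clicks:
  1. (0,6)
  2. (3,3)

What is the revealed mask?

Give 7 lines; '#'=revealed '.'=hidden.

Click 1 (0,6) count=0: revealed 16 new [(0,1) (0,2) (0,3) (0,4) (0,5) (0,6) (1,1) (1,2) (1,3) (1,4) (1,5) (1,6) (2,5) (2,6) (3,5) (3,6)] -> total=16
Click 2 (3,3) count=2: revealed 1 new [(3,3)] -> total=17

Answer: .######
.######
.....##
...#.##
.......
.......
.......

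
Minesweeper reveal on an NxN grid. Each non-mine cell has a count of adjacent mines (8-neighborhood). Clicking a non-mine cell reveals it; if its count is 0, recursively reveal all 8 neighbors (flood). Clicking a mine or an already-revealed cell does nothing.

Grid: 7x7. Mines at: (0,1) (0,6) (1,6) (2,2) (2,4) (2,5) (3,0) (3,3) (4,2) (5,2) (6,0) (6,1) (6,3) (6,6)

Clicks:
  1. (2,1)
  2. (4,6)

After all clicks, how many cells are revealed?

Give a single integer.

Click 1 (2,1) count=2: revealed 1 new [(2,1)] -> total=1
Click 2 (4,6) count=0: revealed 9 new [(3,4) (3,5) (3,6) (4,4) (4,5) (4,6) (5,4) (5,5) (5,6)] -> total=10

Answer: 10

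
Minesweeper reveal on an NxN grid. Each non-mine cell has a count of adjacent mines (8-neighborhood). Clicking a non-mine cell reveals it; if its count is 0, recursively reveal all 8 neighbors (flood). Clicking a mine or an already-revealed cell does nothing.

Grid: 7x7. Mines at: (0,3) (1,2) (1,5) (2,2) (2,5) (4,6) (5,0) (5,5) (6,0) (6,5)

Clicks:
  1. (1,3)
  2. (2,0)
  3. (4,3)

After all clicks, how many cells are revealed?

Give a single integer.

Click 1 (1,3) count=3: revealed 1 new [(1,3)] -> total=1
Click 2 (2,0) count=0: revealed 10 new [(0,0) (0,1) (1,0) (1,1) (2,0) (2,1) (3,0) (3,1) (4,0) (4,1)] -> total=11
Click 3 (4,3) count=0: revealed 14 new [(3,2) (3,3) (3,4) (4,2) (4,3) (4,4) (5,1) (5,2) (5,3) (5,4) (6,1) (6,2) (6,3) (6,4)] -> total=25

Answer: 25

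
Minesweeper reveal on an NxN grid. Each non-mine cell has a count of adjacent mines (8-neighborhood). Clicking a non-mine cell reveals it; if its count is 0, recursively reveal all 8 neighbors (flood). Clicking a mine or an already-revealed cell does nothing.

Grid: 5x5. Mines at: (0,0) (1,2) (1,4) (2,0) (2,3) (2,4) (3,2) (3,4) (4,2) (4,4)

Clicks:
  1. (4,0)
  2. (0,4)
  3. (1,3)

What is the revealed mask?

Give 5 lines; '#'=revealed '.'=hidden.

Click 1 (4,0) count=0: revealed 4 new [(3,0) (3,1) (4,0) (4,1)] -> total=4
Click 2 (0,4) count=1: revealed 1 new [(0,4)] -> total=5
Click 3 (1,3) count=4: revealed 1 new [(1,3)] -> total=6

Answer: ....#
...#.
.....
##...
##...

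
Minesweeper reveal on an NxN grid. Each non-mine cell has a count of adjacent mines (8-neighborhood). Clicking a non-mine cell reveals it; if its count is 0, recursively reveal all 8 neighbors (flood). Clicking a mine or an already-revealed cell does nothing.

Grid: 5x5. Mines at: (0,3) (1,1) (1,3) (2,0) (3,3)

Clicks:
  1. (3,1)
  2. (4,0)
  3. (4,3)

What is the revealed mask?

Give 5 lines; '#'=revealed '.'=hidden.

Click 1 (3,1) count=1: revealed 1 new [(3,1)] -> total=1
Click 2 (4,0) count=0: revealed 5 new [(3,0) (3,2) (4,0) (4,1) (4,2)] -> total=6
Click 3 (4,3) count=1: revealed 1 new [(4,3)] -> total=7

Answer: .....
.....
.....
###..
####.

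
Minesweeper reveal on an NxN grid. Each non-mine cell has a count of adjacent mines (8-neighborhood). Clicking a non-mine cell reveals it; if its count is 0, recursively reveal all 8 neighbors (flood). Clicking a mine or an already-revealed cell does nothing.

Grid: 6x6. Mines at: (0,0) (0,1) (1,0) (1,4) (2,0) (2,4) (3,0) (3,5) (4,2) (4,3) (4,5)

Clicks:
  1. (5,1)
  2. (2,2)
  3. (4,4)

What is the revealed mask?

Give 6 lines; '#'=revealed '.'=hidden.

Click 1 (5,1) count=1: revealed 1 new [(5,1)] -> total=1
Click 2 (2,2) count=0: revealed 9 new [(1,1) (1,2) (1,3) (2,1) (2,2) (2,3) (3,1) (3,2) (3,3)] -> total=10
Click 3 (4,4) count=3: revealed 1 new [(4,4)] -> total=11

Answer: ......
.###..
.###..
.###..
....#.
.#....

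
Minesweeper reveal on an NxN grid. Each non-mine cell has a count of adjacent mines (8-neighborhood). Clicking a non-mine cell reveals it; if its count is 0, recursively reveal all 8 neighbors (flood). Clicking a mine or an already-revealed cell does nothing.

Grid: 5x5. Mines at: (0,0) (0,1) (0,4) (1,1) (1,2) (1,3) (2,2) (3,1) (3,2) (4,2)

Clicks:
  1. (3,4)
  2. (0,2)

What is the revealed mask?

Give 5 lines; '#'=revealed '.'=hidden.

Click 1 (3,4) count=0: revealed 6 new [(2,3) (2,4) (3,3) (3,4) (4,3) (4,4)] -> total=6
Click 2 (0,2) count=4: revealed 1 new [(0,2)] -> total=7

Answer: ..#..
.....
...##
...##
...##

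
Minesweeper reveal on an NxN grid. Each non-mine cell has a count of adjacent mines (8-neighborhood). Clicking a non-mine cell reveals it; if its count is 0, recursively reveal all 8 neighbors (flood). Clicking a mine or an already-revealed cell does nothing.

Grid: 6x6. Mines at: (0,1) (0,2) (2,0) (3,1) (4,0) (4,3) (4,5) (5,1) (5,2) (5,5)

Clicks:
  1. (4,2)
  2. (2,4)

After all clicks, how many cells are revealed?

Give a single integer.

Answer: 16

Derivation:
Click 1 (4,2) count=4: revealed 1 new [(4,2)] -> total=1
Click 2 (2,4) count=0: revealed 15 new [(0,3) (0,4) (0,5) (1,2) (1,3) (1,4) (1,5) (2,2) (2,3) (2,4) (2,5) (3,2) (3,3) (3,4) (3,5)] -> total=16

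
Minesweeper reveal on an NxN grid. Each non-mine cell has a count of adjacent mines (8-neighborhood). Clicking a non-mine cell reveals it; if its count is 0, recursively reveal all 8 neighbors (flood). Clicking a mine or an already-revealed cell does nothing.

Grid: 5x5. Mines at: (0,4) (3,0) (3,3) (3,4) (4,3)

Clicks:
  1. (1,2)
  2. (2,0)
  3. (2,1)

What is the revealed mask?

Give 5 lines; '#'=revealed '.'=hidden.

Click 1 (1,2) count=0: revealed 12 new [(0,0) (0,1) (0,2) (0,3) (1,0) (1,1) (1,2) (1,3) (2,0) (2,1) (2,2) (2,3)] -> total=12
Click 2 (2,0) count=1: revealed 0 new [(none)] -> total=12
Click 3 (2,1) count=1: revealed 0 new [(none)] -> total=12

Answer: ####.
####.
####.
.....
.....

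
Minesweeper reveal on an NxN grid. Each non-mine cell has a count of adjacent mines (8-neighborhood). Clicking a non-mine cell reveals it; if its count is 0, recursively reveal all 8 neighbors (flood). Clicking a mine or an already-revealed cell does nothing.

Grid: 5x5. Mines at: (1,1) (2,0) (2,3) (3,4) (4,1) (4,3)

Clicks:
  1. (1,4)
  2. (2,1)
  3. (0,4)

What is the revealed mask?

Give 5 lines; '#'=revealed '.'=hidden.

Answer: ..###
..###
.#...
.....
.....

Derivation:
Click 1 (1,4) count=1: revealed 1 new [(1,4)] -> total=1
Click 2 (2,1) count=2: revealed 1 new [(2,1)] -> total=2
Click 3 (0,4) count=0: revealed 5 new [(0,2) (0,3) (0,4) (1,2) (1,3)] -> total=7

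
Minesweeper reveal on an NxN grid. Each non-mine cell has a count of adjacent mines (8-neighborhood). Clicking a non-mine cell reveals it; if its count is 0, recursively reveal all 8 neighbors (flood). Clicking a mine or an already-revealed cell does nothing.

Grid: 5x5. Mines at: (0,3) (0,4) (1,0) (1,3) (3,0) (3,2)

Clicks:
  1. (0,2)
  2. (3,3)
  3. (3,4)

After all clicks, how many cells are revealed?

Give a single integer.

Answer: 7

Derivation:
Click 1 (0,2) count=2: revealed 1 new [(0,2)] -> total=1
Click 2 (3,3) count=1: revealed 1 new [(3,3)] -> total=2
Click 3 (3,4) count=0: revealed 5 new [(2,3) (2,4) (3,4) (4,3) (4,4)] -> total=7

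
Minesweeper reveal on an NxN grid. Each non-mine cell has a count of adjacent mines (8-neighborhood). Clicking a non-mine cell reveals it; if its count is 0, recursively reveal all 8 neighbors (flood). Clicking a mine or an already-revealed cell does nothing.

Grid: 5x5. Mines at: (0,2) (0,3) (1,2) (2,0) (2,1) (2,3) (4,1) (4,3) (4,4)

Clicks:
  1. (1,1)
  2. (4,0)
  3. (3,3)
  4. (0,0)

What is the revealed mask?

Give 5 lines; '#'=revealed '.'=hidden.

Click 1 (1,1) count=4: revealed 1 new [(1,1)] -> total=1
Click 2 (4,0) count=1: revealed 1 new [(4,0)] -> total=2
Click 3 (3,3) count=3: revealed 1 new [(3,3)] -> total=3
Click 4 (0,0) count=0: revealed 3 new [(0,0) (0,1) (1,0)] -> total=6

Answer: ##...
##...
.....
...#.
#....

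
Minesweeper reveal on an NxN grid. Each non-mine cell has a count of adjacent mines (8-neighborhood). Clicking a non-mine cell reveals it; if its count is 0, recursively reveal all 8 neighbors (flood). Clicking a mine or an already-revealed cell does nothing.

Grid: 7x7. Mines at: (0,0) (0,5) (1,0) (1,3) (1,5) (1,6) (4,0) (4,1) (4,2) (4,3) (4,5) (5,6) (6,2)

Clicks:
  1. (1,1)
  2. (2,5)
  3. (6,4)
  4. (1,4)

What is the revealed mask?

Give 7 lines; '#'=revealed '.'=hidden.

Click 1 (1,1) count=2: revealed 1 new [(1,1)] -> total=1
Click 2 (2,5) count=2: revealed 1 new [(2,5)] -> total=2
Click 3 (6,4) count=0: revealed 6 new [(5,3) (5,4) (5,5) (6,3) (6,4) (6,5)] -> total=8
Click 4 (1,4) count=3: revealed 1 new [(1,4)] -> total=9

Answer: .......
.#..#..
.....#.
.......
.......
...###.
...###.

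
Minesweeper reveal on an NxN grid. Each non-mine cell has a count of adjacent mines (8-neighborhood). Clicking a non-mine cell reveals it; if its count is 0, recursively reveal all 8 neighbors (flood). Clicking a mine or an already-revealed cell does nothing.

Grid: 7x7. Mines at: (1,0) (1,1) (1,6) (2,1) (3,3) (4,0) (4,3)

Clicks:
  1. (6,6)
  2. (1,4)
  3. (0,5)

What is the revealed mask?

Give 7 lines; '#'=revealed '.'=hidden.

Click 1 (6,6) count=0: revealed 23 new [(2,4) (2,5) (2,6) (3,4) (3,5) (3,6) (4,4) (4,5) (4,6) (5,0) (5,1) (5,2) (5,3) (5,4) (5,5) (5,6) (6,0) (6,1) (6,2) (6,3) (6,4) (6,5) (6,6)] -> total=23
Click 2 (1,4) count=0: revealed 10 new [(0,2) (0,3) (0,4) (0,5) (1,2) (1,3) (1,4) (1,5) (2,2) (2,3)] -> total=33
Click 3 (0,5) count=1: revealed 0 new [(none)] -> total=33

Answer: ..####.
..####.
..#####
....###
....###
#######
#######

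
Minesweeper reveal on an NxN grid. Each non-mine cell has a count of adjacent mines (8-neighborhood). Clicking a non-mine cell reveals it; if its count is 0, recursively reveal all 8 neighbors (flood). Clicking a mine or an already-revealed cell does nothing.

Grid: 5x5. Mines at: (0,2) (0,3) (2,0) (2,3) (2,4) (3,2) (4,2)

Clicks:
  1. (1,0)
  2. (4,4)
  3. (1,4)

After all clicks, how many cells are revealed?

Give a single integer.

Answer: 6

Derivation:
Click 1 (1,0) count=1: revealed 1 new [(1,0)] -> total=1
Click 2 (4,4) count=0: revealed 4 new [(3,3) (3,4) (4,3) (4,4)] -> total=5
Click 3 (1,4) count=3: revealed 1 new [(1,4)] -> total=6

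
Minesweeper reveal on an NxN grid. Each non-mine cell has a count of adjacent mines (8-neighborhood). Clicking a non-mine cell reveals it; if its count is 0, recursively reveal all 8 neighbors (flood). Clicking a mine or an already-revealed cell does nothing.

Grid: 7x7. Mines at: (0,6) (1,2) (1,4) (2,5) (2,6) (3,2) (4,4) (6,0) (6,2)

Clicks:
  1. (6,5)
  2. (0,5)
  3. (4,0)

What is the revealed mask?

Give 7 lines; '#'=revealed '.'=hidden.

Answer: ##...#.
##.....
##.....
##...##
##...##
##.####
...####

Derivation:
Click 1 (6,5) count=0: revealed 12 new [(3,5) (3,6) (4,5) (4,6) (5,3) (5,4) (5,5) (5,6) (6,3) (6,4) (6,5) (6,6)] -> total=12
Click 2 (0,5) count=2: revealed 1 new [(0,5)] -> total=13
Click 3 (4,0) count=0: revealed 12 new [(0,0) (0,1) (1,0) (1,1) (2,0) (2,1) (3,0) (3,1) (4,0) (4,1) (5,0) (5,1)] -> total=25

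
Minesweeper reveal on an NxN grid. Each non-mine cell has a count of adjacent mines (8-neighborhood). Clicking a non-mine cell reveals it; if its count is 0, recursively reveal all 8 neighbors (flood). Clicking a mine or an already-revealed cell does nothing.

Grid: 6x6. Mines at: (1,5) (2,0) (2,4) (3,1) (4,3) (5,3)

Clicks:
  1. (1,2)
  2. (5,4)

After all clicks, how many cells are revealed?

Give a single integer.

Click 1 (1,2) count=0: revealed 13 new [(0,0) (0,1) (0,2) (0,3) (0,4) (1,0) (1,1) (1,2) (1,3) (1,4) (2,1) (2,2) (2,3)] -> total=13
Click 2 (5,4) count=2: revealed 1 new [(5,4)] -> total=14

Answer: 14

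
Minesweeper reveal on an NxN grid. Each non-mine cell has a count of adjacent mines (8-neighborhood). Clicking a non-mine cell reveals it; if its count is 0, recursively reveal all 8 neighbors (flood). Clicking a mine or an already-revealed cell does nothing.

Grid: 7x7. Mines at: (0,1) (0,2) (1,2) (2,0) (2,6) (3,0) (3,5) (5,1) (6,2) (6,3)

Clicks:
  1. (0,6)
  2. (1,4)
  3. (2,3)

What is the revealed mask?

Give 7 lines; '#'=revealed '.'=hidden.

Click 1 (0,6) count=0: revealed 11 new [(0,3) (0,4) (0,5) (0,6) (1,3) (1,4) (1,5) (1,6) (2,3) (2,4) (2,5)] -> total=11
Click 2 (1,4) count=0: revealed 0 new [(none)] -> total=11
Click 3 (2,3) count=1: revealed 0 new [(none)] -> total=11

Answer: ...####
...####
...###.
.......
.......
.......
.......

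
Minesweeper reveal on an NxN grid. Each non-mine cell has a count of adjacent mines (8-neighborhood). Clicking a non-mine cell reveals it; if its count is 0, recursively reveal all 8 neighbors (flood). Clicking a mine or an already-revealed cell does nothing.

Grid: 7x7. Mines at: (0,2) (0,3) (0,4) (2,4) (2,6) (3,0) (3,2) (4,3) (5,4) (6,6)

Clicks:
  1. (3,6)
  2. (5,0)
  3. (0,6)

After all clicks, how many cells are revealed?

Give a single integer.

Click 1 (3,6) count=1: revealed 1 new [(3,6)] -> total=1
Click 2 (5,0) count=0: revealed 11 new [(4,0) (4,1) (4,2) (5,0) (5,1) (5,2) (5,3) (6,0) (6,1) (6,2) (6,3)] -> total=12
Click 3 (0,6) count=0: revealed 4 new [(0,5) (0,6) (1,5) (1,6)] -> total=16

Answer: 16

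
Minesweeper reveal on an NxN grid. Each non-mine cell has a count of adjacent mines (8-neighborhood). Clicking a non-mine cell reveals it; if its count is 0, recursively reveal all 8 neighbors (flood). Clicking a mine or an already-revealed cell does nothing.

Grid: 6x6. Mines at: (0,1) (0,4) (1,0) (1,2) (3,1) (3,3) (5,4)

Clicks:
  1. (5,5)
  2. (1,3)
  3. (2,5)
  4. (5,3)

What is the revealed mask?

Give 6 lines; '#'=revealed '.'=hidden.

Click 1 (5,5) count=1: revealed 1 new [(5,5)] -> total=1
Click 2 (1,3) count=2: revealed 1 new [(1,3)] -> total=2
Click 3 (2,5) count=0: revealed 8 new [(1,4) (1,5) (2,4) (2,5) (3,4) (3,5) (4,4) (4,5)] -> total=10
Click 4 (5,3) count=1: revealed 1 new [(5,3)] -> total=11

Answer: ......
...###
....##
....##
....##
...#.#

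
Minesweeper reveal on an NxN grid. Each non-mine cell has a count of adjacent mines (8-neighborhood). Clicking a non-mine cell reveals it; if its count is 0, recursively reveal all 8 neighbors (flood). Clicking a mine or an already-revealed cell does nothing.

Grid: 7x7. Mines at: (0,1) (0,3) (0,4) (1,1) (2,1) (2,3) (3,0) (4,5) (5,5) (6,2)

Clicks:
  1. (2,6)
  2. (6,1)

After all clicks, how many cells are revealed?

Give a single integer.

Click 1 (2,6) count=0: revealed 11 new [(0,5) (0,6) (1,4) (1,5) (1,6) (2,4) (2,5) (2,6) (3,4) (3,5) (3,6)] -> total=11
Click 2 (6,1) count=1: revealed 1 new [(6,1)] -> total=12

Answer: 12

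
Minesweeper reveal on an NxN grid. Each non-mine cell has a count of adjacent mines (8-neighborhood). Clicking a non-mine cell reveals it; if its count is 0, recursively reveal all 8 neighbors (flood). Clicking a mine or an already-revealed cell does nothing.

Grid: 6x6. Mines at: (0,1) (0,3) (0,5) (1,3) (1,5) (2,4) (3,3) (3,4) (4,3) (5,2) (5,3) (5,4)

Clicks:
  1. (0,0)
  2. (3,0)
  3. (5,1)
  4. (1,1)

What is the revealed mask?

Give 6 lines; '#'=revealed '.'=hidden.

Click 1 (0,0) count=1: revealed 1 new [(0,0)] -> total=1
Click 2 (3,0) count=0: revealed 14 new [(1,0) (1,1) (1,2) (2,0) (2,1) (2,2) (3,0) (3,1) (3,2) (4,0) (4,1) (4,2) (5,0) (5,1)] -> total=15
Click 3 (5,1) count=1: revealed 0 new [(none)] -> total=15
Click 4 (1,1) count=1: revealed 0 new [(none)] -> total=15

Answer: #.....
###...
###...
###...
###...
##....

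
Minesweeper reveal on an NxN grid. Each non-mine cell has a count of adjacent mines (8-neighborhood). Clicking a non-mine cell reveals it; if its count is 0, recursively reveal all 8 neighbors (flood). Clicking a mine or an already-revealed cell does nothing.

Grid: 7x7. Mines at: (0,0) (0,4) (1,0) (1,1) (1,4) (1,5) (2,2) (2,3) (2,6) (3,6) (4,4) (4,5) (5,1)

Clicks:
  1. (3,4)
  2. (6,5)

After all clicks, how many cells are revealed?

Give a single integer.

Answer: 11

Derivation:
Click 1 (3,4) count=3: revealed 1 new [(3,4)] -> total=1
Click 2 (6,5) count=0: revealed 10 new [(5,2) (5,3) (5,4) (5,5) (5,6) (6,2) (6,3) (6,4) (6,5) (6,6)] -> total=11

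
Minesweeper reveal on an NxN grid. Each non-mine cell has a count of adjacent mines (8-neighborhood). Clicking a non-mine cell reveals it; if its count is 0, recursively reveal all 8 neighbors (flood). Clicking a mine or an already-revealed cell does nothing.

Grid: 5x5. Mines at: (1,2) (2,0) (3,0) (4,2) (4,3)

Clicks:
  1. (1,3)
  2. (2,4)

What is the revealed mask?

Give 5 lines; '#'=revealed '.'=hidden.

Answer: ...##
...##
...##
...##
.....

Derivation:
Click 1 (1,3) count=1: revealed 1 new [(1,3)] -> total=1
Click 2 (2,4) count=0: revealed 7 new [(0,3) (0,4) (1,4) (2,3) (2,4) (3,3) (3,4)] -> total=8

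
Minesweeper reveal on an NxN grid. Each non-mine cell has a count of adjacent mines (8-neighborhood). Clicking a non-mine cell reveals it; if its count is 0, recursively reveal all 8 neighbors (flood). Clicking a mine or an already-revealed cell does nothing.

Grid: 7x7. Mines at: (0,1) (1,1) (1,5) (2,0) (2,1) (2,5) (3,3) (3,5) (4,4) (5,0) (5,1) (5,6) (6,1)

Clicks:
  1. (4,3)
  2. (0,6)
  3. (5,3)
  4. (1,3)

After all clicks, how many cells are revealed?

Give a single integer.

Answer: 12

Derivation:
Click 1 (4,3) count=2: revealed 1 new [(4,3)] -> total=1
Click 2 (0,6) count=1: revealed 1 new [(0,6)] -> total=2
Click 3 (5,3) count=1: revealed 1 new [(5,3)] -> total=3
Click 4 (1,3) count=0: revealed 9 new [(0,2) (0,3) (0,4) (1,2) (1,3) (1,4) (2,2) (2,3) (2,4)] -> total=12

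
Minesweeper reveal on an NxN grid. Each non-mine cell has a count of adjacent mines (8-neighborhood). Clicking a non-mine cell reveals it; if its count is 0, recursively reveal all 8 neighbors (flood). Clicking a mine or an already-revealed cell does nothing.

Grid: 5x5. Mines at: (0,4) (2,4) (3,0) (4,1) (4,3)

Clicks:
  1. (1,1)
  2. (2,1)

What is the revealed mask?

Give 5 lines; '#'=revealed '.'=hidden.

Click 1 (1,1) count=0: revealed 15 new [(0,0) (0,1) (0,2) (0,3) (1,0) (1,1) (1,2) (1,3) (2,0) (2,1) (2,2) (2,3) (3,1) (3,2) (3,3)] -> total=15
Click 2 (2,1) count=1: revealed 0 new [(none)] -> total=15

Answer: ####.
####.
####.
.###.
.....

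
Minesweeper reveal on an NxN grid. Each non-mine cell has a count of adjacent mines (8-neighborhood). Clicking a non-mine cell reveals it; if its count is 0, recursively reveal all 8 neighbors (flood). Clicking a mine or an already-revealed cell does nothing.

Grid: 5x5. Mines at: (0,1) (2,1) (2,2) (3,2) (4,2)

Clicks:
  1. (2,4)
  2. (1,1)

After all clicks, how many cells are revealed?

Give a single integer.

Answer: 13

Derivation:
Click 1 (2,4) count=0: revealed 12 new [(0,2) (0,3) (0,4) (1,2) (1,3) (1,4) (2,3) (2,4) (3,3) (3,4) (4,3) (4,4)] -> total=12
Click 2 (1,1) count=3: revealed 1 new [(1,1)] -> total=13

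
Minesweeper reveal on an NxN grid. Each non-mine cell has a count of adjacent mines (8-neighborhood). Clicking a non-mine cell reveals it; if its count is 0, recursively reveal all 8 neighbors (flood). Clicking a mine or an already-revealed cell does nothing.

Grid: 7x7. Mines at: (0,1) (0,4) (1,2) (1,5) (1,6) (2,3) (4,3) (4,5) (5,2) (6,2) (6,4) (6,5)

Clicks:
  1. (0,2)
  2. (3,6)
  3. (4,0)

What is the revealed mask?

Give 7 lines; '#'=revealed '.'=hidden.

Answer: ..#....
##.....
###....
###...#
###....
##.....
##.....

Derivation:
Click 1 (0,2) count=2: revealed 1 new [(0,2)] -> total=1
Click 2 (3,6) count=1: revealed 1 new [(3,6)] -> total=2
Click 3 (4,0) count=0: revealed 15 new [(1,0) (1,1) (2,0) (2,1) (2,2) (3,0) (3,1) (3,2) (4,0) (4,1) (4,2) (5,0) (5,1) (6,0) (6,1)] -> total=17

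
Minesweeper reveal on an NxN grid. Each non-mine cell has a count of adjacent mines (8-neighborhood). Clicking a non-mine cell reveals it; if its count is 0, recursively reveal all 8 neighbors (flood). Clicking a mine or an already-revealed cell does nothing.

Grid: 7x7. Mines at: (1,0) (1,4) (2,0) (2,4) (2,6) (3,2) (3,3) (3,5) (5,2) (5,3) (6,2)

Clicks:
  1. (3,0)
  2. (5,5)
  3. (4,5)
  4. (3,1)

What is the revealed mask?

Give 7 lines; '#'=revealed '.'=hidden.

Click 1 (3,0) count=1: revealed 1 new [(3,0)] -> total=1
Click 2 (5,5) count=0: revealed 9 new [(4,4) (4,5) (4,6) (5,4) (5,5) (5,6) (6,4) (6,5) (6,6)] -> total=10
Click 3 (4,5) count=1: revealed 0 new [(none)] -> total=10
Click 4 (3,1) count=2: revealed 1 new [(3,1)] -> total=11

Answer: .......
.......
.......
##.....
....###
....###
....###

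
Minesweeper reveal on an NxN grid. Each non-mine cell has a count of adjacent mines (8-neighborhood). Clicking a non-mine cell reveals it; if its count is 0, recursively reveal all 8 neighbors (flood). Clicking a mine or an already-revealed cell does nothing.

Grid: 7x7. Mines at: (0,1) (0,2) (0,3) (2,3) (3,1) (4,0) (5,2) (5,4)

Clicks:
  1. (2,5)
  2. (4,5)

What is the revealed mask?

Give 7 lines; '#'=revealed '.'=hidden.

Click 1 (2,5) count=0: revealed 19 new [(0,4) (0,5) (0,6) (1,4) (1,5) (1,6) (2,4) (2,5) (2,6) (3,4) (3,5) (3,6) (4,4) (4,5) (4,6) (5,5) (5,6) (6,5) (6,6)] -> total=19
Click 2 (4,5) count=1: revealed 0 new [(none)] -> total=19

Answer: ....###
....###
....###
....###
....###
.....##
.....##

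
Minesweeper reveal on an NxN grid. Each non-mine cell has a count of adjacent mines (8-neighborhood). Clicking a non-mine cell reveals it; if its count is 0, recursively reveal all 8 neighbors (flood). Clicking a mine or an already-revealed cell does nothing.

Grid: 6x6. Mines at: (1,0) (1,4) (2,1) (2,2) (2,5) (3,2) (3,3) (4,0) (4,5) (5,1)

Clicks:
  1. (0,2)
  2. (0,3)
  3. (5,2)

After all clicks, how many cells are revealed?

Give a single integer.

Answer: 7

Derivation:
Click 1 (0,2) count=0: revealed 6 new [(0,1) (0,2) (0,3) (1,1) (1,2) (1,3)] -> total=6
Click 2 (0,3) count=1: revealed 0 new [(none)] -> total=6
Click 3 (5,2) count=1: revealed 1 new [(5,2)] -> total=7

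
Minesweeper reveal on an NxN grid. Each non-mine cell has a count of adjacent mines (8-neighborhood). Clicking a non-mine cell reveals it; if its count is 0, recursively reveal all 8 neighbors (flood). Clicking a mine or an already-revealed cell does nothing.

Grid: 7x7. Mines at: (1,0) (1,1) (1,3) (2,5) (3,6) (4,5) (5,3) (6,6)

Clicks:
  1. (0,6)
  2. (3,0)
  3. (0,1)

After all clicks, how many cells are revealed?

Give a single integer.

Click 1 (0,6) count=0: revealed 6 new [(0,4) (0,5) (0,6) (1,4) (1,5) (1,6)] -> total=6
Click 2 (3,0) count=0: revealed 21 new [(2,0) (2,1) (2,2) (2,3) (2,4) (3,0) (3,1) (3,2) (3,3) (3,4) (4,0) (4,1) (4,2) (4,3) (4,4) (5,0) (5,1) (5,2) (6,0) (6,1) (6,2)] -> total=27
Click 3 (0,1) count=2: revealed 1 new [(0,1)] -> total=28

Answer: 28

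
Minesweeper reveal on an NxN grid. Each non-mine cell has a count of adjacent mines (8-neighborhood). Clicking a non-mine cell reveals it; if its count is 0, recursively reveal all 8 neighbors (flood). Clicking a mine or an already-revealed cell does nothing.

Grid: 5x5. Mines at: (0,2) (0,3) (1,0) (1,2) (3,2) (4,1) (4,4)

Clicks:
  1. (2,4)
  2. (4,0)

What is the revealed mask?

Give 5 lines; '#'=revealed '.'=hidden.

Click 1 (2,4) count=0: revealed 6 new [(1,3) (1,4) (2,3) (2,4) (3,3) (3,4)] -> total=6
Click 2 (4,0) count=1: revealed 1 new [(4,0)] -> total=7

Answer: .....
...##
...##
...##
#....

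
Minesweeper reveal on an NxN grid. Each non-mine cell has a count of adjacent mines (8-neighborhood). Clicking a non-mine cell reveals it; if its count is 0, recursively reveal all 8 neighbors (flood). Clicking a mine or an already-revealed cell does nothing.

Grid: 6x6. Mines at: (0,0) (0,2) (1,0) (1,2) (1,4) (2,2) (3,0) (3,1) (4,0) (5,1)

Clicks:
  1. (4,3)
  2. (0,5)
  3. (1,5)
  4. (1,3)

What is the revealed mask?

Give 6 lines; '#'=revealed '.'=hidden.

Click 1 (4,3) count=0: revealed 15 new [(2,3) (2,4) (2,5) (3,2) (3,3) (3,4) (3,5) (4,2) (4,3) (4,4) (4,5) (5,2) (5,3) (5,4) (5,5)] -> total=15
Click 2 (0,5) count=1: revealed 1 new [(0,5)] -> total=16
Click 3 (1,5) count=1: revealed 1 new [(1,5)] -> total=17
Click 4 (1,3) count=4: revealed 1 new [(1,3)] -> total=18

Answer: .....#
...#.#
...###
..####
..####
..####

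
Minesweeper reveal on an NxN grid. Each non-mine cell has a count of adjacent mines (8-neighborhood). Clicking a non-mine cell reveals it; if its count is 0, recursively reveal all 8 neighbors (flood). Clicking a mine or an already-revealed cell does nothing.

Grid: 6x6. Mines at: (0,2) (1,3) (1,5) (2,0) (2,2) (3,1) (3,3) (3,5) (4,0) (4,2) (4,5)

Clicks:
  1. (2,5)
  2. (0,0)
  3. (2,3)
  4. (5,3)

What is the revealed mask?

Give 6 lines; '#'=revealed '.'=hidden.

Click 1 (2,5) count=2: revealed 1 new [(2,5)] -> total=1
Click 2 (0,0) count=0: revealed 4 new [(0,0) (0,1) (1,0) (1,1)] -> total=5
Click 3 (2,3) count=3: revealed 1 new [(2,3)] -> total=6
Click 4 (5,3) count=1: revealed 1 new [(5,3)] -> total=7

Answer: ##....
##....
...#.#
......
......
...#..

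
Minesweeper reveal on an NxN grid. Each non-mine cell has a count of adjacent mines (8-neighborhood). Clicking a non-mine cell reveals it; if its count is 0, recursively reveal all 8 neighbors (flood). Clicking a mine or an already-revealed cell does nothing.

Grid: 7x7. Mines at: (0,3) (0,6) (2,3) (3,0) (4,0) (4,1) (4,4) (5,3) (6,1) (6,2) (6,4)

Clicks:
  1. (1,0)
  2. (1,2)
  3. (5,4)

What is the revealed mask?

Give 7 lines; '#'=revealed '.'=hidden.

Answer: ###....
###....
###....
.......
.......
....#..
.......

Derivation:
Click 1 (1,0) count=0: revealed 9 new [(0,0) (0,1) (0,2) (1,0) (1,1) (1,2) (2,0) (2,1) (2,2)] -> total=9
Click 2 (1,2) count=2: revealed 0 new [(none)] -> total=9
Click 3 (5,4) count=3: revealed 1 new [(5,4)] -> total=10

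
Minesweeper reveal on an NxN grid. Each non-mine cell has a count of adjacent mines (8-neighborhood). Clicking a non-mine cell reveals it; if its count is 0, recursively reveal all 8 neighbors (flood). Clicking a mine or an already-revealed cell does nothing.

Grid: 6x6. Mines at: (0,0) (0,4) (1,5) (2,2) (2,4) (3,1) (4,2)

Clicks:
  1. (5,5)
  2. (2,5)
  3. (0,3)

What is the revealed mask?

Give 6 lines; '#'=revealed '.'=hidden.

Click 1 (5,5) count=0: revealed 9 new [(3,3) (3,4) (3,5) (4,3) (4,4) (4,5) (5,3) (5,4) (5,5)] -> total=9
Click 2 (2,5) count=2: revealed 1 new [(2,5)] -> total=10
Click 3 (0,3) count=1: revealed 1 new [(0,3)] -> total=11

Answer: ...#..
......
.....#
...###
...###
...###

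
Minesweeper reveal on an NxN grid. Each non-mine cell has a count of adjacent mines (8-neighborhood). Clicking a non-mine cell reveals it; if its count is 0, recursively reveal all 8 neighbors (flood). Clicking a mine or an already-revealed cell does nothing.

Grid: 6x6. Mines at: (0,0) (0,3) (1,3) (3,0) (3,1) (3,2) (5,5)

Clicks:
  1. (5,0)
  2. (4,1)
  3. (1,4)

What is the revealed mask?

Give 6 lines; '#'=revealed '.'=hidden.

Click 1 (5,0) count=0: revealed 10 new [(4,0) (4,1) (4,2) (4,3) (4,4) (5,0) (5,1) (5,2) (5,3) (5,4)] -> total=10
Click 2 (4,1) count=3: revealed 0 new [(none)] -> total=10
Click 3 (1,4) count=2: revealed 1 new [(1,4)] -> total=11

Answer: ......
....#.
......
......
#####.
#####.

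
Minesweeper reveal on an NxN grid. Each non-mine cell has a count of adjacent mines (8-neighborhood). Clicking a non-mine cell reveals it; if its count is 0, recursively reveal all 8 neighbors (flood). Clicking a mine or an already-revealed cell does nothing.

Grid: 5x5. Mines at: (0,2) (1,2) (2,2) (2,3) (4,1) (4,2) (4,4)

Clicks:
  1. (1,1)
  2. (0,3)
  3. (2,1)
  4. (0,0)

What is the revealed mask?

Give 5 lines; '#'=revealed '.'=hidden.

Click 1 (1,1) count=3: revealed 1 new [(1,1)] -> total=1
Click 2 (0,3) count=2: revealed 1 new [(0,3)] -> total=2
Click 3 (2,1) count=2: revealed 1 new [(2,1)] -> total=3
Click 4 (0,0) count=0: revealed 6 new [(0,0) (0,1) (1,0) (2,0) (3,0) (3,1)] -> total=9

Answer: ##.#.
##...
##...
##...
.....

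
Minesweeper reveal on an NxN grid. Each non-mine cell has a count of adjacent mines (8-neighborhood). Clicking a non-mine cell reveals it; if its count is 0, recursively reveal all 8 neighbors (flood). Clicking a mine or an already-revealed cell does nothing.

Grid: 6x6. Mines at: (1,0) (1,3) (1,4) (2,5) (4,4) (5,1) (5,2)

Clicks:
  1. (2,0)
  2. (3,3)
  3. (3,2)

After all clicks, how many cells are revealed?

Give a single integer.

Answer: 12

Derivation:
Click 1 (2,0) count=1: revealed 1 new [(2,0)] -> total=1
Click 2 (3,3) count=1: revealed 1 new [(3,3)] -> total=2
Click 3 (3,2) count=0: revealed 10 new [(2,1) (2,2) (2,3) (3,0) (3,1) (3,2) (4,0) (4,1) (4,2) (4,3)] -> total=12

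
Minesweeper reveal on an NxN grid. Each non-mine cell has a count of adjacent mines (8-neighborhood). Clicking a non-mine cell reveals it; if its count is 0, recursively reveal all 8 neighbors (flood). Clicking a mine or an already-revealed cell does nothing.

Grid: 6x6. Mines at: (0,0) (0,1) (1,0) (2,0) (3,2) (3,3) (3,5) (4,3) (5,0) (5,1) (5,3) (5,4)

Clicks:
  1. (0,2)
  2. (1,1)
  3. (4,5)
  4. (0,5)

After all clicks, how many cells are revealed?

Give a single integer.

Click 1 (0,2) count=1: revealed 1 new [(0,2)] -> total=1
Click 2 (1,1) count=4: revealed 1 new [(1,1)] -> total=2
Click 3 (4,5) count=2: revealed 1 new [(4,5)] -> total=3
Click 4 (0,5) count=0: revealed 11 new [(0,3) (0,4) (0,5) (1,2) (1,3) (1,4) (1,5) (2,2) (2,3) (2,4) (2,5)] -> total=14

Answer: 14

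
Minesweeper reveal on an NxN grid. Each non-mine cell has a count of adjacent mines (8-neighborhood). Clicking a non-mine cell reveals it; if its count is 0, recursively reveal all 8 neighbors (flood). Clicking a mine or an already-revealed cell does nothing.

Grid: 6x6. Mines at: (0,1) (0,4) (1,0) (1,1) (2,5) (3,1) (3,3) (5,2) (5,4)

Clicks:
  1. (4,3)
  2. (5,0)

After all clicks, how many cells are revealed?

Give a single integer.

Click 1 (4,3) count=3: revealed 1 new [(4,3)] -> total=1
Click 2 (5,0) count=0: revealed 4 new [(4,0) (4,1) (5,0) (5,1)] -> total=5

Answer: 5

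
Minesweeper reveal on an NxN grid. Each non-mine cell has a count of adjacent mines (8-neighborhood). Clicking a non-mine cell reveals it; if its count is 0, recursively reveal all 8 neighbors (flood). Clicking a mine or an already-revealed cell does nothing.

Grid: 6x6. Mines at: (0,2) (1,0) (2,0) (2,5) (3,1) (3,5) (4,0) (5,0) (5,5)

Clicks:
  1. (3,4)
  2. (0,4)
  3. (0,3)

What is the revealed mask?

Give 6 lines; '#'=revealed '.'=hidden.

Answer: ...###
...###
......
....#.
......
......

Derivation:
Click 1 (3,4) count=2: revealed 1 new [(3,4)] -> total=1
Click 2 (0,4) count=0: revealed 6 new [(0,3) (0,4) (0,5) (1,3) (1,4) (1,5)] -> total=7
Click 3 (0,3) count=1: revealed 0 new [(none)] -> total=7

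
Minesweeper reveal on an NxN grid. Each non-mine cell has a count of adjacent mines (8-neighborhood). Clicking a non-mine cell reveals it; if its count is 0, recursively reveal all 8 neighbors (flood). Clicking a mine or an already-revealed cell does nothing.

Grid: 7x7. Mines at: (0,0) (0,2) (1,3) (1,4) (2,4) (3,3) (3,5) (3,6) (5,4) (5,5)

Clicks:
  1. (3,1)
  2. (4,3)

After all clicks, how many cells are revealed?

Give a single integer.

Answer: 21

Derivation:
Click 1 (3,1) count=0: revealed 21 new [(1,0) (1,1) (1,2) (2,0) (2,1) (2,2) (3,0) (3,1) (3,2) (4,0) (4,1) (4,2) (4,3) (5,0) (5,1) (5,2) (5,3) (6,0) (6,1) (6,2) (6,3)] -> total=21
Click 2 (4,3) count=2: revealed 0 new [(none)] -> total=21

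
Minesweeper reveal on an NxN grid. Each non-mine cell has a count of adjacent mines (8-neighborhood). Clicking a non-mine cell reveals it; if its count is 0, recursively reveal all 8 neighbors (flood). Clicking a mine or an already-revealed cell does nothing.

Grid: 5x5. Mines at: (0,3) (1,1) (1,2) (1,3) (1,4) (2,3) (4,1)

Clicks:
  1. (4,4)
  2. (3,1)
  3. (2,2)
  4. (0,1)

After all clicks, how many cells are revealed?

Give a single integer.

Answer: 9

Derivation:
Click 1 (4,4) count=0: revealed 6 new [(3,2) (3,3) (3,4) (4,2) (4,3) (4,4)] -> total=6
Click 2 (3,1) count=1: revealed 1 new [(3,1)] -> total=7
Click 3 (2,2) count=4: revealed 1 new [(2,2)] -> total=8
Click 4 (0,1) count=2: revealed 1 new [(0,1)] -> total=9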